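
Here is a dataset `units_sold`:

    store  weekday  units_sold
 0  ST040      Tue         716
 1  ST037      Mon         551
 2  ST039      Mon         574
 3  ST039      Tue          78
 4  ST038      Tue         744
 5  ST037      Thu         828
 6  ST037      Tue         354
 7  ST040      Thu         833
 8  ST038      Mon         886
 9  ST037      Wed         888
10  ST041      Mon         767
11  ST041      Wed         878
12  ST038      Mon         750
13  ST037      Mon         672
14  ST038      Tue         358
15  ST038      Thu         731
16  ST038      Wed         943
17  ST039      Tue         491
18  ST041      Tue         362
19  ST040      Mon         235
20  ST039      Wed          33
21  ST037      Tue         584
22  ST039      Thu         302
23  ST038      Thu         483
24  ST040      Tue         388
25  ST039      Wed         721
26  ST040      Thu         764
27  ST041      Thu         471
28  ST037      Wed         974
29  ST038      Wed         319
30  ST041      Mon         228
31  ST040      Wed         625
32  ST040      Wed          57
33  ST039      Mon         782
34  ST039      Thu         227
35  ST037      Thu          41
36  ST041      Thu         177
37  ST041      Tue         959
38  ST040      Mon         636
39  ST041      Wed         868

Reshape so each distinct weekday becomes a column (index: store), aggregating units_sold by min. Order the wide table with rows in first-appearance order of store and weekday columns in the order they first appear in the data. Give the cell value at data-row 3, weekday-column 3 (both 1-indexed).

With rows in first-appearance order of store, row 3 is store=ST039. weekday columns in first-appearance order: Tue, Mon, Thu, Wed; column 3 is Thu.
Long rows with store=ST039, weekday=Thu: min(302, 227) = 227.

227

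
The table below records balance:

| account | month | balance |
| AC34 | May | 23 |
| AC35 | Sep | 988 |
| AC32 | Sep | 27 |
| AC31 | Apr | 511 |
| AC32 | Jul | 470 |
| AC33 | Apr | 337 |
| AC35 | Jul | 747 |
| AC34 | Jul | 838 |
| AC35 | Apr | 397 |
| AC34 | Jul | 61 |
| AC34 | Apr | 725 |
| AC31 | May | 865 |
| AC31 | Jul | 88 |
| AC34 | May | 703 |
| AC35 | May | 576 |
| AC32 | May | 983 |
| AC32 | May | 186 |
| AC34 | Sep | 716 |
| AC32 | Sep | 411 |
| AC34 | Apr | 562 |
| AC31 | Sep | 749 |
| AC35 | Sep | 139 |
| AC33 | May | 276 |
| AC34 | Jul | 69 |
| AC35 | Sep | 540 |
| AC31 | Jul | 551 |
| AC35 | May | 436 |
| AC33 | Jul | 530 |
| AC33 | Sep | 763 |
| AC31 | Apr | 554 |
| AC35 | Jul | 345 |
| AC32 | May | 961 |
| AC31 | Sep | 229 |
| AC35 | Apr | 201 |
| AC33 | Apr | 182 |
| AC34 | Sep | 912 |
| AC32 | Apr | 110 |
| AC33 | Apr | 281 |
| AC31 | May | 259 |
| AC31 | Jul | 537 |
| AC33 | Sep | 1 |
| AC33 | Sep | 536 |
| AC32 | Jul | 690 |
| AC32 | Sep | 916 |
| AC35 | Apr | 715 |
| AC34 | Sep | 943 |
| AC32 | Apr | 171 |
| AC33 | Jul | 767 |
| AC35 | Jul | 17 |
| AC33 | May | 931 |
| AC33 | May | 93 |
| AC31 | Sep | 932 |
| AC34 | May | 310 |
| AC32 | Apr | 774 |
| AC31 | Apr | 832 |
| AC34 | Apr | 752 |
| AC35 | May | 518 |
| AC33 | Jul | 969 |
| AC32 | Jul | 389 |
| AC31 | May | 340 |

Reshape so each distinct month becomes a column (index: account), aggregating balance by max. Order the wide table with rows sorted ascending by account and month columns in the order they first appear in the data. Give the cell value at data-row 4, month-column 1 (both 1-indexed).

703

With rows sorted ascending by account, row 4 is account=AC34. month columns in first-appearance order: May, Sep, Apr, Jul; column 1 is May.
Long rows with account=AC34, month=May: max(23, 703, 310) = 703.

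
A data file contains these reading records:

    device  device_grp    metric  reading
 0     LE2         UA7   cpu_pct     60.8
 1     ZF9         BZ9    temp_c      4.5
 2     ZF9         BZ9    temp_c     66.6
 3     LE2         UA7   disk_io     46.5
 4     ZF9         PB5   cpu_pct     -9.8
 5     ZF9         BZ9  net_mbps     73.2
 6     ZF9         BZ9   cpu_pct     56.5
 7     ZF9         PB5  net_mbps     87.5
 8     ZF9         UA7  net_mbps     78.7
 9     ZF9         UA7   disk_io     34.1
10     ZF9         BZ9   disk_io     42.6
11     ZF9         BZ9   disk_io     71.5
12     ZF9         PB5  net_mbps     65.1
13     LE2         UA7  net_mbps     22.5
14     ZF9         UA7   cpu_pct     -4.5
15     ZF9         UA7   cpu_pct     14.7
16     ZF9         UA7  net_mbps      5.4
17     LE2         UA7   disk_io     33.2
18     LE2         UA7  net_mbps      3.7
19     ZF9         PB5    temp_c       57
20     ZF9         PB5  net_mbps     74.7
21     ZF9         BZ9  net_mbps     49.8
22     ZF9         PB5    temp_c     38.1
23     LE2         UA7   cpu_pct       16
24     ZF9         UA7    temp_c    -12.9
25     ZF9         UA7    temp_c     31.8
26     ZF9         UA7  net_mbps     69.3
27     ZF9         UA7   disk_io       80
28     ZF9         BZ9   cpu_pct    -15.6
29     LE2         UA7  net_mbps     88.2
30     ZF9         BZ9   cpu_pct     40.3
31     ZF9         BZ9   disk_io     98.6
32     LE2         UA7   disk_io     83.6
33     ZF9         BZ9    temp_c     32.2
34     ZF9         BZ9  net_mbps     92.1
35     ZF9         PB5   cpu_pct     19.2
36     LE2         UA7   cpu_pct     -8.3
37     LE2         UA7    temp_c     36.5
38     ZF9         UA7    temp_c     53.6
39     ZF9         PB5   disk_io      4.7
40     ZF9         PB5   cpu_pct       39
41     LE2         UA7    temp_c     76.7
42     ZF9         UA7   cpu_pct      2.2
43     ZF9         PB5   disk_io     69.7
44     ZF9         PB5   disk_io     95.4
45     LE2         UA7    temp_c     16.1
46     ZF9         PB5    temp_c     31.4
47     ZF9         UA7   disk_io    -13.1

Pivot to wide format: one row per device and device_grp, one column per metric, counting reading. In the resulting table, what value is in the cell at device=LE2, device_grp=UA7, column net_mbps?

3

Rows with device=LE2, device_grp=UA7 and metric=net_mbps: reading values are 22.5, 3.7, 88.2.
3 rows match — count = 3.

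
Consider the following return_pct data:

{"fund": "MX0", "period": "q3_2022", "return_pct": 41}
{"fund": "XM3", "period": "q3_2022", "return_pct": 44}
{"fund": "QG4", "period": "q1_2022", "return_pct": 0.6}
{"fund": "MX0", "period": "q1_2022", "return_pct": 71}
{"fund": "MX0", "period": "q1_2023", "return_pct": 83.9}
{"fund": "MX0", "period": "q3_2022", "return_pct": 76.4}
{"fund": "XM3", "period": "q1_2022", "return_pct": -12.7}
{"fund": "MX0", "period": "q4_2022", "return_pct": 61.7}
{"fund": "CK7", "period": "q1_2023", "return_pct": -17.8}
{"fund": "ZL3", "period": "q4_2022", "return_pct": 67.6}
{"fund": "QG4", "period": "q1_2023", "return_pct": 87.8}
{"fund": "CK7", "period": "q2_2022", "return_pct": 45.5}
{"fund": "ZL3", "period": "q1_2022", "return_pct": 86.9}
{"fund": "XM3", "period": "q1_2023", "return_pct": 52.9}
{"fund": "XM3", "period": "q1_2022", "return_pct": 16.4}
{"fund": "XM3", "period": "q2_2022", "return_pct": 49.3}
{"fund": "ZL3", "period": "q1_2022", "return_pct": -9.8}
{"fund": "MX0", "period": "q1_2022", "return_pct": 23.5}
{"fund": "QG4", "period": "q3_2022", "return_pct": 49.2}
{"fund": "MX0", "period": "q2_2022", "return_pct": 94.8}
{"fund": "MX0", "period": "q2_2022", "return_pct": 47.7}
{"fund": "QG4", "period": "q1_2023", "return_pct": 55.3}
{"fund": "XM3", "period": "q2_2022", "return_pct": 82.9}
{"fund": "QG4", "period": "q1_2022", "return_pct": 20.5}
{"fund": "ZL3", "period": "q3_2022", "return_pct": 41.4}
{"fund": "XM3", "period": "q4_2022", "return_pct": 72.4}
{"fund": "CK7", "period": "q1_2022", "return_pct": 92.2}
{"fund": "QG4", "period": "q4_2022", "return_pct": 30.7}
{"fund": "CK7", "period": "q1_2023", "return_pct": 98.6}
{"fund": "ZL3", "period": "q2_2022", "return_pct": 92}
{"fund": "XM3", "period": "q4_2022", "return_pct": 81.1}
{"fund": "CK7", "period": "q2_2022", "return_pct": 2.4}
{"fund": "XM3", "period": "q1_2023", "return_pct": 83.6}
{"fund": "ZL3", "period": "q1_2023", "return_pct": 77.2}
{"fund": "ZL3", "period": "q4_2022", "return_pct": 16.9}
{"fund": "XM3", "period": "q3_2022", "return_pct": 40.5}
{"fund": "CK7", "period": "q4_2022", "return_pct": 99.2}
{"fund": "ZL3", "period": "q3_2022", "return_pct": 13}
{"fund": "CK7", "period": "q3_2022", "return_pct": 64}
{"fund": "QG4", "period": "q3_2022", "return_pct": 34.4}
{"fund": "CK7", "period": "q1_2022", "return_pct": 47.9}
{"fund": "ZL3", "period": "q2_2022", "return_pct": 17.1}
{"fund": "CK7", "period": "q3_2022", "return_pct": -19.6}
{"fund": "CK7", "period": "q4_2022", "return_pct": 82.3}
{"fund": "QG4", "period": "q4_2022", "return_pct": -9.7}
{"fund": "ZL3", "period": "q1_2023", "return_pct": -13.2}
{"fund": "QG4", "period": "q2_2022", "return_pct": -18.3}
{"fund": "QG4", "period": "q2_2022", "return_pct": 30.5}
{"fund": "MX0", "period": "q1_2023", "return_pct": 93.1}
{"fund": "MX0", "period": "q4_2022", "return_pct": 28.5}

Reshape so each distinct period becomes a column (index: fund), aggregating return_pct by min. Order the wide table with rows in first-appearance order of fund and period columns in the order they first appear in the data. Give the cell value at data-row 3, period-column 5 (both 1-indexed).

-18.3

With rows in first-appearance order of fund, row 3 is fund=QG4. period columns in first-appearance order: q3_2022, q1_2022, q1_2023, q4_2022, q2_2022; column 5 is q2_2022.
Long rows with fund=QG4, period=q2_2022: min(-18.3, 30.5) = -18.3.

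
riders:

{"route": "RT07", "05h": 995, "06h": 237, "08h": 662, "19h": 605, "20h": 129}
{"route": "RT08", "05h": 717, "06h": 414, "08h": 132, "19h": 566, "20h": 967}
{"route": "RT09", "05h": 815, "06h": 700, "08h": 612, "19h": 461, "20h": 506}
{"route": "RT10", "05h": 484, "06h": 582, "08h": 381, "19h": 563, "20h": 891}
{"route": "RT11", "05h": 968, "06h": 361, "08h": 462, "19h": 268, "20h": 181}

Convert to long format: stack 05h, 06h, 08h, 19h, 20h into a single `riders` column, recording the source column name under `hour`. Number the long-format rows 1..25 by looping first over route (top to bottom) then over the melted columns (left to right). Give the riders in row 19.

25 rows total (5 × 5). Row 19: index ⌊(19-1)/5⌋ = 3 into route → RT10; (19-1) mod 5 = 3 into the melted columns → 19h.
So row 19 is (RT10, 19h, 563); riders = 563.

563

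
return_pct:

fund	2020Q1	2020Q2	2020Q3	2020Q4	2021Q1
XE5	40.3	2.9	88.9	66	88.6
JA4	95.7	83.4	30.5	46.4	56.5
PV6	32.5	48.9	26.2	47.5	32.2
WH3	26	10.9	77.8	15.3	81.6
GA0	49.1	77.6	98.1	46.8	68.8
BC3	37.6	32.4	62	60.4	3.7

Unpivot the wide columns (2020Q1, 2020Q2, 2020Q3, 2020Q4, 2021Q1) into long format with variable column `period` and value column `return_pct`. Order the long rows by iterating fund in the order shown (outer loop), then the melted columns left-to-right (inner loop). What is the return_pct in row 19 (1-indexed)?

15.3

30 rows total (6 × 5). Row 19: index ⌊(19-1)/5⌋ = 3 into fund → WH3; (19-1) mod 5 = 3 into the melted columns → 2020Q4.
So row 19 is (WH3, 2020Q4, 15.3); return_pct = 15.3.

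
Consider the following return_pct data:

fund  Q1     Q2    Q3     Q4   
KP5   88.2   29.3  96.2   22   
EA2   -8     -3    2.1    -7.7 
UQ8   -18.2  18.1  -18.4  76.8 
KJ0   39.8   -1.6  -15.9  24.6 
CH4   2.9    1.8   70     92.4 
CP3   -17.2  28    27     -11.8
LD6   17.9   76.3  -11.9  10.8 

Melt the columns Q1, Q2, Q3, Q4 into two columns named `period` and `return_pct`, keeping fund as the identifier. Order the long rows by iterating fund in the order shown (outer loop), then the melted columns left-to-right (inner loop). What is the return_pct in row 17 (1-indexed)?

28 rows total (7 × 4). Row 17: index ⌊(17-1)/4⌋ = 4 into fund → CH4; (17-1) mod 4 = 0 into the melted columns → Q1.
So row 17 is (CH4, Q1, 2.9); return_pct = 2.9.

2.9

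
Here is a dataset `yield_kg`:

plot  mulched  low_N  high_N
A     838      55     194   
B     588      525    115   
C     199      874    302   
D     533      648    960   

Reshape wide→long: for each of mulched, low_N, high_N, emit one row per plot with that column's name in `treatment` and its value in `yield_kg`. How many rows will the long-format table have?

4 plot values × 3 melted columns = 12 rows.

12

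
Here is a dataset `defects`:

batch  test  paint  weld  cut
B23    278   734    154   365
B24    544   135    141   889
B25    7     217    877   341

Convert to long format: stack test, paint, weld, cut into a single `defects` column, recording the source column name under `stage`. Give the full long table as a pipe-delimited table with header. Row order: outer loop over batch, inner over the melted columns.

| batch | stage | defects |
| B23 | test | 278 |
| B23 | paint | 734 |
| B23 | weld | 154 |
| B23 | cut | 365 |
| B24 | test | 544 |
| B24 | paint | 135 |
| B24 | weld | 141 |
| B24 | cut | 889 |
| B25 | test | 7 |
| B25 | paint | 217 |
| B25 | weld | 877 |
| B25 | cut | 341 |

Each (batch, column) pair becomes one row: 3 × 4 = 12 rows.
For example, (B23, test) → defects=278.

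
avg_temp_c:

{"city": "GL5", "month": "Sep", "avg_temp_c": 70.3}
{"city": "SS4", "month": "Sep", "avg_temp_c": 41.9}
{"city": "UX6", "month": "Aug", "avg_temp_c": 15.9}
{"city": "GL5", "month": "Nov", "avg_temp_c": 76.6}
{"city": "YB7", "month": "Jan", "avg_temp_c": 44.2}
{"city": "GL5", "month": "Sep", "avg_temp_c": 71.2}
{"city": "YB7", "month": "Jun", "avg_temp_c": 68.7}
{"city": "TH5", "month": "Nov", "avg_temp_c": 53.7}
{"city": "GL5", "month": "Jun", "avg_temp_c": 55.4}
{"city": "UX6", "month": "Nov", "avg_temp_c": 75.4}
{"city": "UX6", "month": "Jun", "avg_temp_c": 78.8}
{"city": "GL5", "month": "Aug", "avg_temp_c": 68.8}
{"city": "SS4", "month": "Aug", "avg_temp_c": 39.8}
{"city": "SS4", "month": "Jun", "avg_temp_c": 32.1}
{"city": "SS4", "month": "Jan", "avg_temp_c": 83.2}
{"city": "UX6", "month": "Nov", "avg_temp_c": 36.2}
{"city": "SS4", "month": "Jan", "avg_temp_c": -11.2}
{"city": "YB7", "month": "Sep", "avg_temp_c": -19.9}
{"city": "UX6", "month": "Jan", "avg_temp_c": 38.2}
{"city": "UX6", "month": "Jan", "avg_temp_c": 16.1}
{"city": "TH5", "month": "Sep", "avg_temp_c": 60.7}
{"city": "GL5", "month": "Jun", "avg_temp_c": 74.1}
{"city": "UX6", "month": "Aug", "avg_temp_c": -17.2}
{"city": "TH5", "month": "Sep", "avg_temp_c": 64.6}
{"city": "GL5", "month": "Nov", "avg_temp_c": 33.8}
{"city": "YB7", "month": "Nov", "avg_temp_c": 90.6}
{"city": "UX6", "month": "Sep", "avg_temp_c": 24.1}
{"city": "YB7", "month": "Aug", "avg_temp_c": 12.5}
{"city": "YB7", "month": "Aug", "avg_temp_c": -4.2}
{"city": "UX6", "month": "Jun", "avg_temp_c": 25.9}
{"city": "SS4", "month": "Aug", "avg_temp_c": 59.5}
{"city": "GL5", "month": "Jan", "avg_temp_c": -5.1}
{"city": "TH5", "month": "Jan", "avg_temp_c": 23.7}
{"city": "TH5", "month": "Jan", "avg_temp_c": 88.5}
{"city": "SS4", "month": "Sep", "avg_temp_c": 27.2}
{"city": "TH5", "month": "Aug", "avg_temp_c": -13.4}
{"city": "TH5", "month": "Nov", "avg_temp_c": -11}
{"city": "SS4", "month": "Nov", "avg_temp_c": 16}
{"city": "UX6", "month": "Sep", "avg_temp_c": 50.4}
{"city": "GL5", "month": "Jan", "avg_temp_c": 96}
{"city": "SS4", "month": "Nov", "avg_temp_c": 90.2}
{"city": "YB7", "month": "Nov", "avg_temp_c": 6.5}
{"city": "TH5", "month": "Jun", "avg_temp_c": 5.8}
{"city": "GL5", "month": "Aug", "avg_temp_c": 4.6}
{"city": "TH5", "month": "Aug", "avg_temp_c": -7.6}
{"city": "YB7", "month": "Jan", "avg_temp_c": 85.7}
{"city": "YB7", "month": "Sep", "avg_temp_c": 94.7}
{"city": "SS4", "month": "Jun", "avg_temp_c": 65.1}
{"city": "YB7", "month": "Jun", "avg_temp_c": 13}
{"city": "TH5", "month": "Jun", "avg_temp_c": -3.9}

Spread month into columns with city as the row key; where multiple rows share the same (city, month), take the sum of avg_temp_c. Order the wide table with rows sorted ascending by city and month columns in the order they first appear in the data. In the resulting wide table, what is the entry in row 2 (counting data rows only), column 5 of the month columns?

97.2

With rows sorted ascending by city, row 2 is city=SS4. month columns in first-appearance order: Sep, Aug, Nov, Jan, Jun; column 5 is Jun.
Long rows with city=SS4, month=Jun: 32.1 + 65.1 = 97.2.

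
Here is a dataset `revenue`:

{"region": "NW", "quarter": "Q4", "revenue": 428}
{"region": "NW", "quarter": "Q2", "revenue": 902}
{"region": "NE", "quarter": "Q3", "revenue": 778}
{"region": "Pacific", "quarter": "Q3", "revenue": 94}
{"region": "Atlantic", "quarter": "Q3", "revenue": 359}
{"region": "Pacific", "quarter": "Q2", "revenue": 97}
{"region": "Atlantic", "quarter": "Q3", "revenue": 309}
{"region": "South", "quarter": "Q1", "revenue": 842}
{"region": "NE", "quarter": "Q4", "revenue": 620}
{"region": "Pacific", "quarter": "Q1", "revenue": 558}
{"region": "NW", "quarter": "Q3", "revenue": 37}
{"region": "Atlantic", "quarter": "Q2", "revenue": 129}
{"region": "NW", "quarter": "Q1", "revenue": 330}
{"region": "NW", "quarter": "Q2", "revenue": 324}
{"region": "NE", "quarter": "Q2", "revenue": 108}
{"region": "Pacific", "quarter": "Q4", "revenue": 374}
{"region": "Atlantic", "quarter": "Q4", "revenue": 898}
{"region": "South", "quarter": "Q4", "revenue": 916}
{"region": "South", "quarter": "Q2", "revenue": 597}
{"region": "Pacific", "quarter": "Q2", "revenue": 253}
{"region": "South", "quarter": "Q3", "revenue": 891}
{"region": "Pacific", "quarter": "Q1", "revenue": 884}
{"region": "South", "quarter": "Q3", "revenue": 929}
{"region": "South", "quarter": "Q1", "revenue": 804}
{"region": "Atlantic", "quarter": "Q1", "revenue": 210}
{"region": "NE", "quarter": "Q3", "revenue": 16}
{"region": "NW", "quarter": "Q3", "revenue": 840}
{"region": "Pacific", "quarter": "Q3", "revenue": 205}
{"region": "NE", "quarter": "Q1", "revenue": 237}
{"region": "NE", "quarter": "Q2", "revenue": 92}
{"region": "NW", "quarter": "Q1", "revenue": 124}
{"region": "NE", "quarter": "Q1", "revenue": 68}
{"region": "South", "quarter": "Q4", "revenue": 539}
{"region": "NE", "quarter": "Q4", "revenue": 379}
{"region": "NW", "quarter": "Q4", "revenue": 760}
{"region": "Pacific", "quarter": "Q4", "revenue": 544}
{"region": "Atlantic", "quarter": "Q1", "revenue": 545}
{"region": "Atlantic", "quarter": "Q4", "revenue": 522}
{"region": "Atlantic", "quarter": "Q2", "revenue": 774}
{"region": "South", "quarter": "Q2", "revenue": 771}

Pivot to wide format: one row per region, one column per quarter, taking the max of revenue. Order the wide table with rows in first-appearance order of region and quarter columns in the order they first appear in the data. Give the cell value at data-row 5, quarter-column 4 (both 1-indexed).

With rows in first-appearance order of region, row 5 is region=South. quarter columns in first-appearance order: Q4, Q2, Q3, Q1; column 4 is Q1.
Long rows with region=South, quarter=Q1: max(842, 804) = 842.

842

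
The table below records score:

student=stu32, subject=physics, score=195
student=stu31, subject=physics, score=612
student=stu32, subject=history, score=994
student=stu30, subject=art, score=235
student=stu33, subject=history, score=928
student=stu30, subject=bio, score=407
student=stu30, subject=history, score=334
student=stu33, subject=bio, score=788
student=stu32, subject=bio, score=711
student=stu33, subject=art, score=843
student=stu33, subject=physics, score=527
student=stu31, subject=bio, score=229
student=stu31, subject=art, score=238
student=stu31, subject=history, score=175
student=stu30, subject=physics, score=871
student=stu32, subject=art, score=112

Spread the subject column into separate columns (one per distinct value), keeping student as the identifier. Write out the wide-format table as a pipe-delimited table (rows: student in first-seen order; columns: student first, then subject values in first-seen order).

Columns: student plus the 4 distinct subject values (physics, history, art, bio).
For example, row stu32 column physics takes score=195 from the long row (stu32, physics).

| student | physics | history | art | bio |
| stu32 | 195 | 994 | 112 | 711 |
| stu31 | 612 | 175 | 238 | 229 |
| stu30 | 871 | 334 | 235 | 407 |
| stu33 | 527 | 928 | 843 | 788 |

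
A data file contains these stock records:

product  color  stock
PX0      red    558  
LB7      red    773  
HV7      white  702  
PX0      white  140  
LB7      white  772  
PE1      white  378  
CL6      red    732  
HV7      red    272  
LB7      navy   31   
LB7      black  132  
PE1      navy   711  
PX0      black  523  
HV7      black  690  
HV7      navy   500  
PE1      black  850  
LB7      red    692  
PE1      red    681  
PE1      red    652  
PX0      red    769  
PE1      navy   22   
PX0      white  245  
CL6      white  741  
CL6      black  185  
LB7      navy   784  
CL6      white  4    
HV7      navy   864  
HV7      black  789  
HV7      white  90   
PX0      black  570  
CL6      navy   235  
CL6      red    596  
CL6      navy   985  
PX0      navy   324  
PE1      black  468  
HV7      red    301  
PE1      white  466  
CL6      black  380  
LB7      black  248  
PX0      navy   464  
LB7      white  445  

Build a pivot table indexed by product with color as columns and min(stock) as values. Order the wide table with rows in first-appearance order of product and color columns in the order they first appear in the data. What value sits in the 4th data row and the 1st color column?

652

With rows in first-appearance order of product, row 4 is product=PE1. color columns in first-appearance order: red, white, navy, black; column 1 is red.
Long rows with product=PE1, color=red: min(681, 652) = 652.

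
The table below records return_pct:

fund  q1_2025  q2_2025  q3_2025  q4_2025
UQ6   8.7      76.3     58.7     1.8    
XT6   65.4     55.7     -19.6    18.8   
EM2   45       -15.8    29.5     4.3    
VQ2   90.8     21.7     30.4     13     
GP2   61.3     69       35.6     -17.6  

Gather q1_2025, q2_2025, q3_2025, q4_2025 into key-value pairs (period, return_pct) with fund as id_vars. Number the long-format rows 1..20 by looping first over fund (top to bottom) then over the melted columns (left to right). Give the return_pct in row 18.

20 rows total (5 × 4). Row 18: index ⌊(18-1)/4⌋ = 4 into fund → GP2; (18-1) mod 4 = 1 into the melted columns → q2_2025.
So row 18 is (GP2, q2_2025, 69); return_pct = 69.

69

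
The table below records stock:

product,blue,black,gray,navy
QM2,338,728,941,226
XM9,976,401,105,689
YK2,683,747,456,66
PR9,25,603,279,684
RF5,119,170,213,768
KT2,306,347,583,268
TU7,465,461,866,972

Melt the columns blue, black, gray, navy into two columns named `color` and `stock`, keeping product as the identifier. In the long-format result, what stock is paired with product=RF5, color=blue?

119

Unpivoting turns each (product, wide-column) pair into one long row.
The wide cell at row RF5, column blue holds 119, so the long row (RF5, blue) has stock=119.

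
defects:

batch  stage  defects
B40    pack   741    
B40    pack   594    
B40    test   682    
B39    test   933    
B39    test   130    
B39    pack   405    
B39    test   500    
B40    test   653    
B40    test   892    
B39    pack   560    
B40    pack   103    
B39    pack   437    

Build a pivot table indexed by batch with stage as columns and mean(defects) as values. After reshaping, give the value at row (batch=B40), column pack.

479.33

Rows with batch=B40 and stage=pack: defects values are 741, 594, 103.
(741 + 594 + 103) / 3 = 479.33.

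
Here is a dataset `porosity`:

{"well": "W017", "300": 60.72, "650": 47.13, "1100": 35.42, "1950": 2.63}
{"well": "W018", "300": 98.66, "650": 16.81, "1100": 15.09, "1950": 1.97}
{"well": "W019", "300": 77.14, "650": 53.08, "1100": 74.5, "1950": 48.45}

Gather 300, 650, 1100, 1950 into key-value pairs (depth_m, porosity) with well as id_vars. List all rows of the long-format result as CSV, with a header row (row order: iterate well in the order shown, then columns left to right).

well,depth_m,porosity
W017,300,60.72
W017,650,47.13
W017,1100,35.42
W017,1950,2.63
W018,300,98.66
W018,650,16.81
W018,1100,15.09
W018,1950,1.97
W019,300,77.14
W019,650,53.08
W019,1100,74.5
W019,1950,48.45

Each (well, column) pair becomes one row: 3 × 4 = 12 rows.
For example, (W017, 300) → porosity=60.72.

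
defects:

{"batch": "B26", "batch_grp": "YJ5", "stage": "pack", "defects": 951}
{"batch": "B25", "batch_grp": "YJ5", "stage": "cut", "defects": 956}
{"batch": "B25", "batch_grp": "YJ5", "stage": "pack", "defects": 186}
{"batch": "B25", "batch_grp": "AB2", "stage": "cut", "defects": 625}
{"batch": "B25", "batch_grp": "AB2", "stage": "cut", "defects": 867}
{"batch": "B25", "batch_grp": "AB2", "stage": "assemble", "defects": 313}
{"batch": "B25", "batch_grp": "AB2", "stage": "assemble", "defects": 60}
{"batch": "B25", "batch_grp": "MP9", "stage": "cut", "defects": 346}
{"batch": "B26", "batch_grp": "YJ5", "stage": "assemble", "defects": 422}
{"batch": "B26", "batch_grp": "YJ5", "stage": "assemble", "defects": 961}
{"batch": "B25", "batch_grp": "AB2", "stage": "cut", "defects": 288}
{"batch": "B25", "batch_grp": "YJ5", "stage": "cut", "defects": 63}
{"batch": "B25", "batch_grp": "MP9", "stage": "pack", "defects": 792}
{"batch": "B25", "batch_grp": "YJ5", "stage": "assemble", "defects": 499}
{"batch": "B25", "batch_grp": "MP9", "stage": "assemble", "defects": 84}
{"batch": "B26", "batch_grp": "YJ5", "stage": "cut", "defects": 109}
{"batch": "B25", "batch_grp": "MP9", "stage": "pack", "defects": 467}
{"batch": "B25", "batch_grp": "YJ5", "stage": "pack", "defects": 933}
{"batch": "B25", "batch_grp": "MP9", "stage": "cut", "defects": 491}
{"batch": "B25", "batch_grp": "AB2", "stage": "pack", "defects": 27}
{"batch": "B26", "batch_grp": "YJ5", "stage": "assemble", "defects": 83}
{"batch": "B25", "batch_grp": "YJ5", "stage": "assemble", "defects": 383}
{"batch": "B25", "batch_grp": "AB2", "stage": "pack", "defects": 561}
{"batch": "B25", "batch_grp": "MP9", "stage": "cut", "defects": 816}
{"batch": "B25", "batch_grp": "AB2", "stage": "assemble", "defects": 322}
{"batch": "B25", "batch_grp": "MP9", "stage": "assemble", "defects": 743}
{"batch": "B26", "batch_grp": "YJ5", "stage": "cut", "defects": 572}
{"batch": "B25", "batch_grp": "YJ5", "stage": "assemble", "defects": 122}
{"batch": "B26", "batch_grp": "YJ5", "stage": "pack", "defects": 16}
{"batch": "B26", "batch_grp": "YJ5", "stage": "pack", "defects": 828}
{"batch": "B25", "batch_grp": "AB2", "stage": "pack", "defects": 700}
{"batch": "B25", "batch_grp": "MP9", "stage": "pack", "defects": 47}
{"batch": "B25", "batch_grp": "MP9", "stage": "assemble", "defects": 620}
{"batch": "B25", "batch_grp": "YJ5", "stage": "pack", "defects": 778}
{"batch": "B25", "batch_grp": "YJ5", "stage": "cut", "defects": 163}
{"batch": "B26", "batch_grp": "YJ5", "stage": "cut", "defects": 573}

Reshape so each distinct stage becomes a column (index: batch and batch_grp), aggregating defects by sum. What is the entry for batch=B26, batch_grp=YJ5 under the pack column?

Rows with batch=B26, batch_grp=YJ5 and stage=pack: defects values are 951, 16, 828.
951 + 16 + 828 = 1795.

1795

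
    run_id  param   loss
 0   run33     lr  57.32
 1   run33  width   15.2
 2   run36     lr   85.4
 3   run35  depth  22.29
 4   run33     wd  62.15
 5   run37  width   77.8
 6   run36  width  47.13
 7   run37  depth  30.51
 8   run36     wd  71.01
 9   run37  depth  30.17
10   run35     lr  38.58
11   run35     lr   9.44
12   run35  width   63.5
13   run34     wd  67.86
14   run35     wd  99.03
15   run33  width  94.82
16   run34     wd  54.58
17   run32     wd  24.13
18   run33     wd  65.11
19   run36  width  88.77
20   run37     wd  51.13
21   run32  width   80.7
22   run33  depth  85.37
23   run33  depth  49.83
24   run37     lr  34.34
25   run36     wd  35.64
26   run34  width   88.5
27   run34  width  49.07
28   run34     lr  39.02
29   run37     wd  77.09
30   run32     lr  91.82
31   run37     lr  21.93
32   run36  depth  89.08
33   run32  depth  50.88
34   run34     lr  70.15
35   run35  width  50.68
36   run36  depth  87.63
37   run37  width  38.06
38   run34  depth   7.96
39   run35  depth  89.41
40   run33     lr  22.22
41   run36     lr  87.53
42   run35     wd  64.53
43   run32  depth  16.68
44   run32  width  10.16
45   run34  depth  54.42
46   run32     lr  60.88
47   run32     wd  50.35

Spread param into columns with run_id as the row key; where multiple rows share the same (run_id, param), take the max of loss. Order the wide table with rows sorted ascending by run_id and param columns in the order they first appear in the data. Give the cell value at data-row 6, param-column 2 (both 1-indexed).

77.8

With rows sorted ascending by run_id, row 6 is run_id=run37. param columns in first-appearance order: lr, width, depth, wd; column 2 is width.
Long rows with run_id=run37, param=width: max(77.8, 38.06) = 77.8.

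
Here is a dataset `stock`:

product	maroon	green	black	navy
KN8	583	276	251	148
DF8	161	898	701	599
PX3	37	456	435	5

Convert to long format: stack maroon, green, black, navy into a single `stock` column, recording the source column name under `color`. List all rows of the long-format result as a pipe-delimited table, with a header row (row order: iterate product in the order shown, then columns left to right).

| product | color | stock |
| KN8 | maroon | 583 |
| KN8 | green | 276 |
| KN8 | black | 251 |
| KN8 | navy | 148 |
| DF8 | maroon | 161 |
| DF8 | green | 898 |
| DF8 | black | 701 |
| DF8 | navy | 599 |
| PX3 | maroon | 37 |
| PX3 | green | 456 |
| PX3 | black | 435 |
| PX3 | navy | 5 |

Each (product, column) pair becomes one row: 3 × 4 = 12 rows.
For example, (KN8, maroon) → stock=583.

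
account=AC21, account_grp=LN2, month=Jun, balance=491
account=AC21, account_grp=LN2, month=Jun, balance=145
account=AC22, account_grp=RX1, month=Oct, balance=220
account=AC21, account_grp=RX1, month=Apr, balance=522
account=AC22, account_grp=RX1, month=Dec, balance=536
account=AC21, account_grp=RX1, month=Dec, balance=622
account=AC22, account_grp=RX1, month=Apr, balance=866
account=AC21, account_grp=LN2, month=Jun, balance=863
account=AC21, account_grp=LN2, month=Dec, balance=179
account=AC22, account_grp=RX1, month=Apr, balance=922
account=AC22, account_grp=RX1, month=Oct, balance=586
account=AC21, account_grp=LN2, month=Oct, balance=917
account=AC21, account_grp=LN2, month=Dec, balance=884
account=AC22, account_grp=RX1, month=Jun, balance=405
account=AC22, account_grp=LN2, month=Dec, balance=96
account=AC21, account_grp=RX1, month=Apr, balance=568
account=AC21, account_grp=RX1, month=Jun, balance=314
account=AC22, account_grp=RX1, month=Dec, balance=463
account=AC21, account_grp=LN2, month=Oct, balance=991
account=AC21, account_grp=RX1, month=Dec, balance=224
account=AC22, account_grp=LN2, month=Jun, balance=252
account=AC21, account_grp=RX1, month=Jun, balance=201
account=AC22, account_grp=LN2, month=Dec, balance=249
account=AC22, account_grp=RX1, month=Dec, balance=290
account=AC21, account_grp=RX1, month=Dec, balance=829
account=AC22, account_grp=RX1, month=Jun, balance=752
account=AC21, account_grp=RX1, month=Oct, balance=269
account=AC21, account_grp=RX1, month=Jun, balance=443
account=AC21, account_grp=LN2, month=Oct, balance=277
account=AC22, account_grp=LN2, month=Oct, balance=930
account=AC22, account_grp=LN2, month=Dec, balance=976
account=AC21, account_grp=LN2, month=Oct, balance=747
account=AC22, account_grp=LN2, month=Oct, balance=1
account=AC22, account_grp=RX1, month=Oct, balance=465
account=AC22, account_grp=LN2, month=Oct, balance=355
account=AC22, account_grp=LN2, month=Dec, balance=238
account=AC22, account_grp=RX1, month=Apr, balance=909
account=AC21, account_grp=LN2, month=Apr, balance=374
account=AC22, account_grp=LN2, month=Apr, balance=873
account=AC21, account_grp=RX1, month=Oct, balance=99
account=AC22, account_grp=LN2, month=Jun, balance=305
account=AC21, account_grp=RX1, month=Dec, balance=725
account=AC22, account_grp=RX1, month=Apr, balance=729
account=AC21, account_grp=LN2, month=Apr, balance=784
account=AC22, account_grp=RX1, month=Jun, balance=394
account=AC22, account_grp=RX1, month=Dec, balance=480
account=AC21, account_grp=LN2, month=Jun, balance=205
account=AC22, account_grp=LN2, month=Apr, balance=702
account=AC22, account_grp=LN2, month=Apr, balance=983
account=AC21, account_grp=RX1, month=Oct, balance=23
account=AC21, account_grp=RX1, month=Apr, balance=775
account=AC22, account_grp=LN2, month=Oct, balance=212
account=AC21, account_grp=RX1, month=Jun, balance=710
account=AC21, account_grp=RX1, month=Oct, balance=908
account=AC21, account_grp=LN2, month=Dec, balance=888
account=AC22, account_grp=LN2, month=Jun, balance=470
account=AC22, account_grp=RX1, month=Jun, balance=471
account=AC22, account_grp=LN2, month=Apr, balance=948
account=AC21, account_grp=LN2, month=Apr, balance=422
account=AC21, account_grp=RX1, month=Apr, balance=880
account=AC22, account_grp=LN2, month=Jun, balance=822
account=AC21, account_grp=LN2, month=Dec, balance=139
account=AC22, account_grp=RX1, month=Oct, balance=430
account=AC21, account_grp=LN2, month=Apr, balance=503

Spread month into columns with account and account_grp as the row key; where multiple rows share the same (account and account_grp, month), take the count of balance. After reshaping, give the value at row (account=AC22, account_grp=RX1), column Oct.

Rows with account=AC22, account_grp=RX1 and month=Oct: balance values are 220, 586, 465, 430.
4 rows match — count = 4.

4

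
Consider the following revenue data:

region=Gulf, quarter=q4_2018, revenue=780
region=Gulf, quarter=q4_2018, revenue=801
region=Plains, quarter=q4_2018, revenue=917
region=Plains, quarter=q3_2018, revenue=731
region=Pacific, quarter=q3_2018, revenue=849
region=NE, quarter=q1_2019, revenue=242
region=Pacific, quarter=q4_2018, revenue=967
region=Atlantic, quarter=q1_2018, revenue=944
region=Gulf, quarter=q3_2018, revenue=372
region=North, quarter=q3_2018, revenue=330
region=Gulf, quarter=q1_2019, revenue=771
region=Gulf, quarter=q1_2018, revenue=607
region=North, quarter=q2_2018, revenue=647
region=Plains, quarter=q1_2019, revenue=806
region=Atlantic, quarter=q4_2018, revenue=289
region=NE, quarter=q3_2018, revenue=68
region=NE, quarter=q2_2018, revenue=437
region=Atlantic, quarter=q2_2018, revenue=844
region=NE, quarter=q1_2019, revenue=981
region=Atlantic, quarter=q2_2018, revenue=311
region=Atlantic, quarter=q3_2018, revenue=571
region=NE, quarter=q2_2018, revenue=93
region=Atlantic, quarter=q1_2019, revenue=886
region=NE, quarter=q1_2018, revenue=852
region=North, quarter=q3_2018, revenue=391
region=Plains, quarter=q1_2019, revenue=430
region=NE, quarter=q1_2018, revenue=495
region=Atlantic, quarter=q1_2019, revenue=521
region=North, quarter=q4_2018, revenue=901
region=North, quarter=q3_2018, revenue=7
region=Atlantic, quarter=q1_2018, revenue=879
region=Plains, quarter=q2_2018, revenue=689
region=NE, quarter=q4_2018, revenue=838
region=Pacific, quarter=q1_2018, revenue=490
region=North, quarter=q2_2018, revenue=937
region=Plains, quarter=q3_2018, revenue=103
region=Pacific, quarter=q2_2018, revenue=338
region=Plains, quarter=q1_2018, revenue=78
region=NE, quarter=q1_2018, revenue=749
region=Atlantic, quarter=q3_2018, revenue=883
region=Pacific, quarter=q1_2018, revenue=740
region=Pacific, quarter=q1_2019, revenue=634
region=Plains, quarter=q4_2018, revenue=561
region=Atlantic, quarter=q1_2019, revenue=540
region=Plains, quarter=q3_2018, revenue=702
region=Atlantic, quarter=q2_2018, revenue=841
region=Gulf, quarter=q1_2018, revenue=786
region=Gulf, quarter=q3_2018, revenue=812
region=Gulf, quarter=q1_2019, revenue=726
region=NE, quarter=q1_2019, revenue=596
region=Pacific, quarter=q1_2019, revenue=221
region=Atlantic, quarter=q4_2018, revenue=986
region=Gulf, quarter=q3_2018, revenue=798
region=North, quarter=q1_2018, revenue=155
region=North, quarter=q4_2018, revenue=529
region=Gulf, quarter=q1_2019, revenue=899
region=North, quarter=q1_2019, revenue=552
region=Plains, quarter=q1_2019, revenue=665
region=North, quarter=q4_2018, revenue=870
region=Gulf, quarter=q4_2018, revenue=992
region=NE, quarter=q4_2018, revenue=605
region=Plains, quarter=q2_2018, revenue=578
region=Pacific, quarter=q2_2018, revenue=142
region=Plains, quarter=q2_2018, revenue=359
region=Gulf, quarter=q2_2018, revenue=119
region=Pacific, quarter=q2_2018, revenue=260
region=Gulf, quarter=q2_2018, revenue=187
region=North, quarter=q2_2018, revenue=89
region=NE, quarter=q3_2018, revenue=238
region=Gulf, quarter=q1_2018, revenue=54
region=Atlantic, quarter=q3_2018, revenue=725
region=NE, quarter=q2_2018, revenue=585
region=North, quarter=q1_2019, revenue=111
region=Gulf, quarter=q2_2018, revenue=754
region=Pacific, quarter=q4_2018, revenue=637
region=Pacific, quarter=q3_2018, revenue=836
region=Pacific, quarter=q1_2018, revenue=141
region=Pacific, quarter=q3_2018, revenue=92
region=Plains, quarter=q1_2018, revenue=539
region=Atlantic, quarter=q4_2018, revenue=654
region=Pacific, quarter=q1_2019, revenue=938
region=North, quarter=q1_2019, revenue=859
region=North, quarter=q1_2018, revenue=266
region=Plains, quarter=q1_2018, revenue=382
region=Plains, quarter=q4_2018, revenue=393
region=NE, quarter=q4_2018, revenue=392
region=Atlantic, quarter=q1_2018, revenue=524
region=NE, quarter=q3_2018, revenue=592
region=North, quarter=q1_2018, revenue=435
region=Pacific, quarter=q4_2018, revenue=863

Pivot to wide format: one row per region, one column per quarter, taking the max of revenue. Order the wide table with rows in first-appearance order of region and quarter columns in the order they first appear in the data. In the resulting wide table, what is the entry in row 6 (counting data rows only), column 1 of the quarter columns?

With rows in first-appearance order of region, row 6 is region=North. quarter columns in first-appearance order: q4_2018, q3_2018, q1_2019, q1_2018, q2_2018; column 1 is q4_2018.
Long rows with region=North, quarter=q4_2018: max(901, 529, 870) = 901.

901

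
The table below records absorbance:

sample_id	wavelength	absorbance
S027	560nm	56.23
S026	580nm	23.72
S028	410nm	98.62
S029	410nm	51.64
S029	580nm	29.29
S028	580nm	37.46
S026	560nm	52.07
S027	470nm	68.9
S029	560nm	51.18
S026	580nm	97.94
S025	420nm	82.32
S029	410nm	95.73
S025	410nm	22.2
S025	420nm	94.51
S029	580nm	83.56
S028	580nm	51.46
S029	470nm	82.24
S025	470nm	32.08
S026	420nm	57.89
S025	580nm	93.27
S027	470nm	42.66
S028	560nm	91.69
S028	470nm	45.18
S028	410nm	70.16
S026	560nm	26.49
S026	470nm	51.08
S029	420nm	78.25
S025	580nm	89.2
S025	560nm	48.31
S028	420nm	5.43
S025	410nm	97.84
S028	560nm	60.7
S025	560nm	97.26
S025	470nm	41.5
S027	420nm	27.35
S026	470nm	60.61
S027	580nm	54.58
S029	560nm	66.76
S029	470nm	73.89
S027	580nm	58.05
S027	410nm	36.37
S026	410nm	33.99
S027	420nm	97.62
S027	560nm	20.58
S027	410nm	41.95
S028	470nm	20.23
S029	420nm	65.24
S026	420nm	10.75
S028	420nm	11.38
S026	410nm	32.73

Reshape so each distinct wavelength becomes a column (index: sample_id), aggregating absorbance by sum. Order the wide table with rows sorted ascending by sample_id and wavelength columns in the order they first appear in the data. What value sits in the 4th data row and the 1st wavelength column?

152.39

With rows sorted ascending by sample_id, row 4 is sample_id=S028. wavelength columns in first-appearance order: 560nm, 580nm, 410nm, 470nm, 420nm; column 1 is 560nm.
Long rows with sample_id=S028, wavelength=560nm: 91.69 + 60.7 = 152.39.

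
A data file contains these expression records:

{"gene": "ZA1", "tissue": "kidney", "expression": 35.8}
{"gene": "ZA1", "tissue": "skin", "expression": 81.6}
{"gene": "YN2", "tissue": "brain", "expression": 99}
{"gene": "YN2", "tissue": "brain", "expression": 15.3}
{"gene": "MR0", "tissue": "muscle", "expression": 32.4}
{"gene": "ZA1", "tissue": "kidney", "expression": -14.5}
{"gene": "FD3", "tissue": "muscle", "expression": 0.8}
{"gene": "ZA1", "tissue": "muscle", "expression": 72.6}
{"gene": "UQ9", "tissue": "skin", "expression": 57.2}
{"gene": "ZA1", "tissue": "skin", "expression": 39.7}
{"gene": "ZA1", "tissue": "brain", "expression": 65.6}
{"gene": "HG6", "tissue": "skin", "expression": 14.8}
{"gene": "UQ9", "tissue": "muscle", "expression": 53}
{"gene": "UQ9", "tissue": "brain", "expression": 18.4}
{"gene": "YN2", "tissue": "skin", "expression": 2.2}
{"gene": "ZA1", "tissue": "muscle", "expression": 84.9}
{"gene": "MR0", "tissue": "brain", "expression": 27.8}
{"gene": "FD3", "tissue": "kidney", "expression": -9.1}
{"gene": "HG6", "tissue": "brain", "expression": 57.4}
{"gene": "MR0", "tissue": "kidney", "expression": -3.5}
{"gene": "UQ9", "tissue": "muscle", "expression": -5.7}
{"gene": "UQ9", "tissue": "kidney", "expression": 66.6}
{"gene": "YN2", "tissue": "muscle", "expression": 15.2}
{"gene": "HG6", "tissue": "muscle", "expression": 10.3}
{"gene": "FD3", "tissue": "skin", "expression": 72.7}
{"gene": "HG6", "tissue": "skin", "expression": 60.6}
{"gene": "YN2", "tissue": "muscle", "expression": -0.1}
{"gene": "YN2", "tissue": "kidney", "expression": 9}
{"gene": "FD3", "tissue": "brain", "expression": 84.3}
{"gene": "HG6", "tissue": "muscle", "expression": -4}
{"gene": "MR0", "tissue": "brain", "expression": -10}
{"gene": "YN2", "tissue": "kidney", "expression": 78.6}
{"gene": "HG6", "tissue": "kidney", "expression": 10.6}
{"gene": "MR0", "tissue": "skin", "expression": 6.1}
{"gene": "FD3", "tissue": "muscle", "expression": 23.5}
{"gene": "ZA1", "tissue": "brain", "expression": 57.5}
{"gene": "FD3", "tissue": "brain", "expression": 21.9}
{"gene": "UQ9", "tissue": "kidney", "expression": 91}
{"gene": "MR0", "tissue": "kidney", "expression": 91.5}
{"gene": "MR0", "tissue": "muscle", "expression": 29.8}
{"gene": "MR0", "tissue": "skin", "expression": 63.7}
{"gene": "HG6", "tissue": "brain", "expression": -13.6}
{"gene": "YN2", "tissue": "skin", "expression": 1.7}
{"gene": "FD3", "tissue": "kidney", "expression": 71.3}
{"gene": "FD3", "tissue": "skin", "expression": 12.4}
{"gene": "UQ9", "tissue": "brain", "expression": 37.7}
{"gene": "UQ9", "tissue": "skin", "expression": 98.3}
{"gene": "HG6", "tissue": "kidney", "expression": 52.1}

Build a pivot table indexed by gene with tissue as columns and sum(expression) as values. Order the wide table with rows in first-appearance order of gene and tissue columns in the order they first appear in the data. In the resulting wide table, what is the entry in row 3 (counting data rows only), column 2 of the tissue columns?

69.8

With rows in first-appearance order of gene, row 3 is gene=MR0. tissue columns in first-appearance order: kidney, skin, brain, muscle; column 2 is skin.
Long rows with gene=MR0, tissue=skin: 6.1 + 63.7 = 69.8.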